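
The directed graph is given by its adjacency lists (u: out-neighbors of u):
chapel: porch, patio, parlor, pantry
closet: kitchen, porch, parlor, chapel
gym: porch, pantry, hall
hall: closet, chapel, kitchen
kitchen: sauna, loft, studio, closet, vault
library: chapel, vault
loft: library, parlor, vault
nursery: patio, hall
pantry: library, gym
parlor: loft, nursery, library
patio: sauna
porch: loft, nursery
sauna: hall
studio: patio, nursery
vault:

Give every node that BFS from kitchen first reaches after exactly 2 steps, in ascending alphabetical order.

chapel, hall, library, nursery, parlor, patio, porch

Level 0: kitchen
Level 1: closet, loft, sauna, studio, vault
Level 2: chapel, hall, library, nursery, parlor, patio, porch
Level 3: pantry
Level 4: gym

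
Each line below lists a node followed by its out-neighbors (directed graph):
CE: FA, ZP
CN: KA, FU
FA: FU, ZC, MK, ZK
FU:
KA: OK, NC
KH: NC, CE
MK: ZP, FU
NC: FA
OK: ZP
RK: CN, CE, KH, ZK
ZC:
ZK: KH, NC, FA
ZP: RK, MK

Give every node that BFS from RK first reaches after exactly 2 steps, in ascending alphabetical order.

Level 0: RK
Level 1: CE, CN, KH, ZK
Level 2: FA, FU, KA, NC, ZP
Level 3: MK, OK, ZC

FA, FU, KA, NC, ZP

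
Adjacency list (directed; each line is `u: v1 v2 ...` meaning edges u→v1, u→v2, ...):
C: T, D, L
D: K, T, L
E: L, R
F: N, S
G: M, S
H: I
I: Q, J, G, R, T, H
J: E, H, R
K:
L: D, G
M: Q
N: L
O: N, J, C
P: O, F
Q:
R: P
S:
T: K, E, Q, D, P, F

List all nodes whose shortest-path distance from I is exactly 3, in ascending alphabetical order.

L, N, O

Level 0: I
Level 1: G, H, J, Q, R, T
Level 2: D, E, F, K, M, P, S
Level 3: L, N, O
Level 4: C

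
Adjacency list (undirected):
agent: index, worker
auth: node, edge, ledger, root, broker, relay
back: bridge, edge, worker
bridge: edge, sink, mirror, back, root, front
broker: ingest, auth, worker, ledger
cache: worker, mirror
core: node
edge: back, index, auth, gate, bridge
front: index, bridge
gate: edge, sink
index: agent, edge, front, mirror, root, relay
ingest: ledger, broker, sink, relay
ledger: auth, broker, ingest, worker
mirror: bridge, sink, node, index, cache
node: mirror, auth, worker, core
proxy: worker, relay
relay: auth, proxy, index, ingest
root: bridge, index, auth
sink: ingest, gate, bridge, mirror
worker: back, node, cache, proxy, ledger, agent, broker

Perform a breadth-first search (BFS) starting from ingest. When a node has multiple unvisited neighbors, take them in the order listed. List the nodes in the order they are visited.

Visit ingest; enqueue ledger, broker, sink, relay → queue [ledger, broker, sink, relay]
Visit ledger; enqueue auth, worker → queue [broker, sink, relay, auth, worker]
Visit broker → queue [sink, relay, auth, worker]
Visit sink; enqueue gate, bridge, mirror → queue [relay, auth, worker, gate, bridge, mirror]
Visit relay; enqueue proxy, index → queue [auth, worker, gate, bridge, mirror, proxy, index]
Visit auth; enqueue node, edge, root → queue [worker, gate, bridge, mirror, proxy, index, node, edge, root]
Visit worker; enqueue back, cache, agent → queue [gate, bridge, mirror, proxy, index, node, edge, root, back, cache, agent]
Visit gate → queue [bridge, mirror, proxy, index, node, edge, root, back, cache, agent]
Visit bridge; enqueue front → queue [mirror, proxy, index, node, edge, root, back, cache, agent, front]
Visit mirror → queue [proxy, index, node, edge, root, back, cache, agent, front]
Visit proxy → queue [index, node, edge, root, back, cache, agent, front]
Visit index → queue [node, edge, root, back, cache, agent, front]
Visit node; enqueue core → queue [edge, root, back, cache, agent, front, core]
Visit edge → queue [root, back, cache, agent, front, core]
Visit root → queue [back, cache, agent, front, core]
Visit back → queue [cache, agent, front, core]
Visit cache → queue [agent, front, core]
Visit agent → queue [front, core]
Visit front → queue [core]
Visit core → queue []

ingest ledger broker sink relay auth worker gate bridge mirror proxy index node edge root back cache agent front core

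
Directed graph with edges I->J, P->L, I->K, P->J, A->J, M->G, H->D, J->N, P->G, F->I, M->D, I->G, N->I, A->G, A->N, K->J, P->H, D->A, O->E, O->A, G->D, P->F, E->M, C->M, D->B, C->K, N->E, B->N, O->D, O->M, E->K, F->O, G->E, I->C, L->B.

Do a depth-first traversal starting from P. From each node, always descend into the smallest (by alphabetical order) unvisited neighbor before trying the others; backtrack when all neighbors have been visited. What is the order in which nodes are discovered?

Visit P
P → F
F → I
I → C
C → K
K → J
J → N
N → E
E → M
M → D
D → A
A → G
D → B
F → O
P → H
P → L

P, F, I, C, K, J, N, E, M, D, A, G, B, O, H, L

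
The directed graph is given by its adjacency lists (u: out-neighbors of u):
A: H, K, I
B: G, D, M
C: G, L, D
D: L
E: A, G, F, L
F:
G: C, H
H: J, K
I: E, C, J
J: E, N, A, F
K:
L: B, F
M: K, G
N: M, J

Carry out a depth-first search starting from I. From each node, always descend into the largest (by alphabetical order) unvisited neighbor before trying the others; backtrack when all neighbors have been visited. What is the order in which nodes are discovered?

Visit I
I → J
J → N
N → M
M → K
M → G
G → H
G → C
C → L
L → F
L → B
B → D
J → E
E → A

I → J → N → M → K → G → H → C → L → F → B → D → E → A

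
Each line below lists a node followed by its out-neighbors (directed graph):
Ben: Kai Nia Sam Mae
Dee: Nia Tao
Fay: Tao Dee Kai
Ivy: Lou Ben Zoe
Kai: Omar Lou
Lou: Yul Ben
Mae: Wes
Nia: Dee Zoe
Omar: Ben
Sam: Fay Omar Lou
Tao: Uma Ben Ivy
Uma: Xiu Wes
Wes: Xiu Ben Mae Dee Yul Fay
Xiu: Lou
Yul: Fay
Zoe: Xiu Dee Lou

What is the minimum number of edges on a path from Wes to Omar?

Level 0: Wes
Level 1: Ben, Dee, Fay, Mae, Xiu, Yul
Level 2: Kai, Lou, Nia, Sam, Tao
Level 3: Ivy, Omar, Uma, Zoe
Omar first appears at level 3.

3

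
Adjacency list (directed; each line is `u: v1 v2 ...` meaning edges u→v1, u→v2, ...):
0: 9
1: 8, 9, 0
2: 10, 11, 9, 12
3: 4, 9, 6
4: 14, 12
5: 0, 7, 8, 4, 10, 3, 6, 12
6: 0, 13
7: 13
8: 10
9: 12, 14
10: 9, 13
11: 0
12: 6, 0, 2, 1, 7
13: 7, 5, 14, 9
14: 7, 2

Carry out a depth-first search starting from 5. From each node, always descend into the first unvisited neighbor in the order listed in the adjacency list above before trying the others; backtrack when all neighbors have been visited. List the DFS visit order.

Visit 5
5 → 0
0 → 9
9 → 12
12 → 6
6 → 13
13 → 7
13 → 14
14 → 2
2 → 10
2 → 11
12 → 1
1 → 8
5 → 4
5 → 3

5, 0, 9, 12, 6, 13, 7, 14, 2, 10, 11, 1, 8, 4, 3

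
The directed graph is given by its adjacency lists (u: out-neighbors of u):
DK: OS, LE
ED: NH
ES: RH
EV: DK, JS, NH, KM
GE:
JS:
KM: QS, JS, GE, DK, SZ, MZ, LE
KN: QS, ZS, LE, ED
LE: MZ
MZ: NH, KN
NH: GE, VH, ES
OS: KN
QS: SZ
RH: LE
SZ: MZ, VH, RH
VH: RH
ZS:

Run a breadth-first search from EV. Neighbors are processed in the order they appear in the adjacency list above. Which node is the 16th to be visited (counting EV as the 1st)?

ZS

Visit EV; enqueue DK, JS, NH, KM → queue [DK, JS, NH, KM]
Visit DK; enqueue OS, LE → queue [JS, NH, KM, OS, LE]
Visit JS → queue [NH, KM, OS, LE]
Visit NH; enqueue GE, VH, ES → queue [KM, OS, LE, GE, VH, ES]
Visit KM; enqueue QS, SZ, MZ → queue [OS, LE, GE, VH, ES, QS, SZ, MZ]
Visit OS; enqueue KN → queue [LE, GE, VH, ES, QS, SZ, MZ, KN]
Visit LE → queue [GE, VH, ES, QS, SZ, MZ, KN]
Visit GE → queue [VH, ES, QS, SZ, MZ, KN]
Visit VH; enqueue RH → queue [ES, QS, SZ, MZ, KN, RH]
Visit ES → queue [QS, SZ, MZ, KN, RH]
Visit QS → queue [SZ, MZ, KN, RH]
Visit SZ → queue [MZ, KN, RH]
Visit MZ → queue [KN, RH]
Visit KN; enqueue ZS, ED → queue [RH, ZS, ED]
Visit RH → queue [ZS, ED]
Visit ZS → queue [ED]
Visit ED → queue []

Visit order: EV, DK, JS, NH, KM, OS, LE, GE, VH, ES, QS, SZ, MZ, KN, RH, ZS, ED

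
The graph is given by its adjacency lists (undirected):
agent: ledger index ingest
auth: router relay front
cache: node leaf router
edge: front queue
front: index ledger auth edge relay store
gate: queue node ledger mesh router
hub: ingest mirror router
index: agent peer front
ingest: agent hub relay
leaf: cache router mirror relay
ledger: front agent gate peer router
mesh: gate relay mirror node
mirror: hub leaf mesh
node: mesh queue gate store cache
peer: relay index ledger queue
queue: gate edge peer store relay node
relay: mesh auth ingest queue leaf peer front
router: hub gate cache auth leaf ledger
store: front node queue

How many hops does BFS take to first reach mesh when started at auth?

2

Level 0: auth
Level 1: front, relay, router
Level 2: cache, edge, gate, hub, index, ingest, leaf, ledger, mesh, peer, queue, store
Level 3: agent, mirror, node
mesh first appears at level 2.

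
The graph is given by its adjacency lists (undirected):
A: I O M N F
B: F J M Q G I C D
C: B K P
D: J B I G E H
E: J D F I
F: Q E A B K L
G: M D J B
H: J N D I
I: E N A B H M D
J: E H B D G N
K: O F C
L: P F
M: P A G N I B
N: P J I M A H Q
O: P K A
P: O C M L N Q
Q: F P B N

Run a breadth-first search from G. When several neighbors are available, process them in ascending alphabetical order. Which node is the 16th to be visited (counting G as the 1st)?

Visit G; enqueue B, D, J, M → queue [B, D, J, M]
Visit B; enqueue C, F, I, Q → queue [D, J, M, C, F, I, Q]
Visit D; enqueue E, H → queue [J, M, C, F, I, Q, E, H]
Visit J; enqueue N → queue [M, C, F, I, Q, E, H, N]
Visit M; enqueue A, P → queue [C, F, I, Q, E, H, N, A, P]
Visit C; enqueue K → queue [F, I, Q, E, H, N, A, P, K]
Visit F; enqueue L → queue [I, Q, E, H, N, A, P, K, L]
Visit I → queue [Q, E, H, N, A, P, K, L]
Visit Q → queue [E, H, N, A, P, K, L]
Visit E → queue [H, N, A, P, K, L]
Visit H → queue [N, A, P, K, L]
Visit N → queue [A, P, K, L]
Visit A; enqueue O → queue [P, K, L, O]
Visit P → queue [K, L, O]
Visit K → queue [L, O]
Visit L → queue [O]
Visit O → queue []

Visit order: G, B, D, J, M, C, F, I, Q, E, H, N, A, P, K, L, O

L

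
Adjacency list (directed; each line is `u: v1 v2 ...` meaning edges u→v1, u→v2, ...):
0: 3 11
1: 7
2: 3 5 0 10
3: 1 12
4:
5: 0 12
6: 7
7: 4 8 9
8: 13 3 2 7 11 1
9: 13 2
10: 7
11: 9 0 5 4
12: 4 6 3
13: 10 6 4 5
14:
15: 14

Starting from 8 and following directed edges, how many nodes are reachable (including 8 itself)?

BFS from 8 visits: 8, 1, 2, 3, 7, 11, 13, 0, 5, 10, 12, 4, 9, 6
Reachable nodes: 14 of 16 total.

14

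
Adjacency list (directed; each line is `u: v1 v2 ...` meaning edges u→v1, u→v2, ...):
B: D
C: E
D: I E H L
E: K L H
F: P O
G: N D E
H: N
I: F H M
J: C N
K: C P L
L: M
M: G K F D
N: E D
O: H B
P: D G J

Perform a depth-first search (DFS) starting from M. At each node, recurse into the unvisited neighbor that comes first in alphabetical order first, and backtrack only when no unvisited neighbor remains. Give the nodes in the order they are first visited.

M -> D -> E -> H -> N -> K -> C -> L -> P -> G -> J -> I -> F -> O -> B

Visit M
M → D
D → E
E → H
H → N
E → K
K → C
K → L
K → P
P → G
P → J
D → I
I → F
F → O
O → B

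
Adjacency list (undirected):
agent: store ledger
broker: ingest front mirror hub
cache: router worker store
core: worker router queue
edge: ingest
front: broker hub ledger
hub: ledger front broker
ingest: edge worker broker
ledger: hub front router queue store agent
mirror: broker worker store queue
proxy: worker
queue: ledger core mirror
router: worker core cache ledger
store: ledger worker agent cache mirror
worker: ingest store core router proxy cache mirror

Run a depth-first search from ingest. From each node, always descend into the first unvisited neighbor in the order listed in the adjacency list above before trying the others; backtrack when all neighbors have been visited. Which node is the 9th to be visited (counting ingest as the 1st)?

mirror

Visit ingest
ingest → edge
ingest → worker
worker → store
store → ledger
ledger → hub
hub → front
front → broker
broker → mirror
mirror → queue
queue → core
core → router
router → cache
ledger → agent
worker → proxy

Visit order: ingest, edge, worker, store, ledger, hub, front, broker, mirror, queue, core, router, cache, agent, proxy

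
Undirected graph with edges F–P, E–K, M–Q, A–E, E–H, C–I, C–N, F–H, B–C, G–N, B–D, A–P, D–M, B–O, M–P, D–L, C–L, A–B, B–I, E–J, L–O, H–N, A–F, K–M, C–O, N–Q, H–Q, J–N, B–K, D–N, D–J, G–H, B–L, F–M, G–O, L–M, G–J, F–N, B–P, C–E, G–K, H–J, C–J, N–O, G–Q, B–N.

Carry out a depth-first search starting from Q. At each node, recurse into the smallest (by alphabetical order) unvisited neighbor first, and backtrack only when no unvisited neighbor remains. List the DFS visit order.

Visit Q
Q → G
G → H
H → E
E → A
A → B
B → C
C → I
C → J
J → D
D → L
L → M
M → F
F → N
N → O
F → P
M → K

Q → G → H → E → A → B → C → I → J → D → L → M → F → N → O → P → K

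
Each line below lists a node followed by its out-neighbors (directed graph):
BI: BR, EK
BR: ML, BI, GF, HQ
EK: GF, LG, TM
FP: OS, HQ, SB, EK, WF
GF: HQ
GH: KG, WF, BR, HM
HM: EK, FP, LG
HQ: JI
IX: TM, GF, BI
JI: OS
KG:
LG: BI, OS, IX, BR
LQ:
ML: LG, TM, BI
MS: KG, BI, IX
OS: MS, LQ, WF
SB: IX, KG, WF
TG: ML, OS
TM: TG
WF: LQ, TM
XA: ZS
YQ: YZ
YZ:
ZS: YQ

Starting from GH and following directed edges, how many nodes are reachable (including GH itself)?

BFS from GH visits: GH, KG, WF, BR, HM, LQ, TM, ML, BI, GF, HQ, EK, FP, LG, TG, JI, OS, SB, IX, MS
Reachable nodes: 20 of 24 total.

20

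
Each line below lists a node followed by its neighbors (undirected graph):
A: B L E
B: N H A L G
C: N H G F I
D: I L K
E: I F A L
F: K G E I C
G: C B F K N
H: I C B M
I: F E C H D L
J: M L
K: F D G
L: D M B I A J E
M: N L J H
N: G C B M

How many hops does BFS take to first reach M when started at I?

2

Level 0: I
Level 1: C, D, E, F, H, L
Level 2: A, B, G, J, K, M, N
M first appears at level 2.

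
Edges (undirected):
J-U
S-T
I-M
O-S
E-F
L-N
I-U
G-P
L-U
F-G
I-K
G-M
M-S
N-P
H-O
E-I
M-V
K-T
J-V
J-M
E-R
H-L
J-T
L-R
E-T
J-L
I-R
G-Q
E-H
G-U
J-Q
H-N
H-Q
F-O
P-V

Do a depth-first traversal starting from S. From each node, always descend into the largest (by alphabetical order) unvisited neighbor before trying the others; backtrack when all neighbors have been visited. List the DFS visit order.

S, T, K, I, U, L, R, E, H, Q, J, V, P, N, G, M, F, O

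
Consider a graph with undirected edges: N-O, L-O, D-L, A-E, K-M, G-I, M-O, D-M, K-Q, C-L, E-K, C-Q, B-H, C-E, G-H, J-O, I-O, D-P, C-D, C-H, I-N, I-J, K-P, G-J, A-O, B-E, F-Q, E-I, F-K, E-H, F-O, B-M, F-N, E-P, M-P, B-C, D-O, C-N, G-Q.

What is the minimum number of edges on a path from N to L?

Level 0: N
Level 1: C, F, I, O
Level 2: A, B, D, E, G, H, J, K, L, M, Q
Level 3: P
L first appears at level 2.

2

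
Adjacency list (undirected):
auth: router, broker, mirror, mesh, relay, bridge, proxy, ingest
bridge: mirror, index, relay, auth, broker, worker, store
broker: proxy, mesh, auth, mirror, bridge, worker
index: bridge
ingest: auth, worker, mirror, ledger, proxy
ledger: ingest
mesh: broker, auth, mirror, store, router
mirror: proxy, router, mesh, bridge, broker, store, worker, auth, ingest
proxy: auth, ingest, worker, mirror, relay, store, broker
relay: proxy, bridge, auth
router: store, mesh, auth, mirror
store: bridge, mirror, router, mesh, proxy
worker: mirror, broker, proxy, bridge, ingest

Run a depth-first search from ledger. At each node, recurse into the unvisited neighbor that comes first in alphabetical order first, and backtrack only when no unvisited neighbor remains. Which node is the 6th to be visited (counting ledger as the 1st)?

Visit ledger
ledger → ingest
ingest → auth
auth → bridge
bridge → broker
broker → mesh
mesh → mirror
mirror → proxy
proxy → relay
proxy → store
store → router
proxy → worker
bridge → index

Visit order: ledger, ingest, auth, bridge, broker, mesh, mirror, proxy, relay, store, router, worker, index

mesh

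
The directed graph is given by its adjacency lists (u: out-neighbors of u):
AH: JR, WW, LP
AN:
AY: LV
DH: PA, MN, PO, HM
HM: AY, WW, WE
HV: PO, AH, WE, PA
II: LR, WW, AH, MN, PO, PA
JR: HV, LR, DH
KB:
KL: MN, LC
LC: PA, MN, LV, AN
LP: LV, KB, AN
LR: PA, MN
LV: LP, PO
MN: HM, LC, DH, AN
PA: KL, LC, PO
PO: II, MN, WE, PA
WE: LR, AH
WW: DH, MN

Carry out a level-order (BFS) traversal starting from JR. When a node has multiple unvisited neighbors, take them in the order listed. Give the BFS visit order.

Visit JR; enqueue HV, LR, DH → queue [HV, LR, DH]
Visit HV; enqueue PO, AH, WE, PA → queue [LR, DH, PO, AH, WE, PA]
Visit LR; enqueue MN → queue [DH, PO, AH, WE, PA, MN]
Visit DH; enqueue HM → queue [PO, AH, WE, PA, MN, HM]
Visit PO; enqueue II → queue [AH, WE, PA, MN, HM, II]
Visit AH; enqueue WW, LP → queue [WE, PA, MN, HM, II, WW, LP]
Visit WE → queue [PA, MN, HM, II, WW, LP]
Visit PA; enqueue KL, LC → queue [MN, HM, II, WW, LP, KL, LC]
Visit MN; enqueue AN → queue [HM, II, WW, LP, KL, LC, AN]
Visit HM; enqueue AY → queue [II, WW, LP, KL, LC, AN, AY]
Visit II → queue [WW, LP, KL, LC, AN, AY]
Visit WW → queue [LP, KL, LC, AN, AY]
Visit LP; enqueue LV, KB → queue [KL, LC, AN, AY, LV, KB]
Visit KL → queue [LC, AN, AY, LV, KB]
Visit LC → queue [AN, AY, LV, KB]
Visit AN → queue [AY, LV, KB]
Visit AY → queue [LV, KB]
Visit LV → queue [KB]
Visit KB → queue []

JR, HV, LR, DH, PO, AH, WE, PA, MN, HM, II, WW, LP, KL, LC, AN, AY, LV, KB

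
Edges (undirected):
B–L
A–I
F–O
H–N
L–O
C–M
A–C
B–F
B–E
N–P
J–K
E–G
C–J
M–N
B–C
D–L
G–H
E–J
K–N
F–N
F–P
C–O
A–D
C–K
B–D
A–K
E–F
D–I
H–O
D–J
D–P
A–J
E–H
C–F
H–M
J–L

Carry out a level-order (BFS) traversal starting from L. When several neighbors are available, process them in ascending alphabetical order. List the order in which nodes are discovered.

L -> B -> D -> J -> O -> C -> E -> F -> A -> I -> P -> K -> H -> M -> G -> N

Visit L; enqueue B, D, J, O → queue [B, D, J, O]
Visit B; enqueue C, E, F → queue [D, J, O, C, E, F]
Visit D; enqueue A, I, P → queue [J, O, C, E, F, A, I, P]
Visit J; enqueue K → queue [O, C, E, F, A, I, P, K]
Visit O; enqueue H → queue [C, E, F, A, I, P, K, H]
Visit C; enqueue M → queue [E, F, A, I, P, K, H, M]
Visit E; enqueue G → queue [F, A, I, P, K, H, M, G]
Visit F; enqueue N → queue [A, I, P, K, H, M, G, N]
Visit A → queue [I, P, K, H, M, G, N]
Visit I → queue [P, K, H, M, G, N]
Visit P → queue [K, H, M, G, N]
Visit K → queue [H, M, G, N]
Visit H → queue [M, G, N]
Visit M → queue [G, N]
Visit G → queue [N]
Visit N → queue []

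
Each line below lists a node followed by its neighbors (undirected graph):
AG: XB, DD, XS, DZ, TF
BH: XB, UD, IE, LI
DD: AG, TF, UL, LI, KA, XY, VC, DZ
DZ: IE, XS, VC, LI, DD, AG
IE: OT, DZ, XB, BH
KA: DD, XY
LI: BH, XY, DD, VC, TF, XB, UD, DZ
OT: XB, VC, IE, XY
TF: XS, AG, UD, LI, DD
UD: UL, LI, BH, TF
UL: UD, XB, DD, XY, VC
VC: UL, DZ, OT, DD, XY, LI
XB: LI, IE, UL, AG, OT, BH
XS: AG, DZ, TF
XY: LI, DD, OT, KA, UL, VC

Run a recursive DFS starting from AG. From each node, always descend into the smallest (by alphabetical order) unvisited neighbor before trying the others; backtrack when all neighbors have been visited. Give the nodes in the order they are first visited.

Visit AG
AG → DD
DD → DZ
DZ → IE
IE → BH
BH → LI
LI → TF
TF → UD
UD → UL
UL → VC
VC → OT
OT → XB
OT → XY
XY → KA
TF → XS

AG → DD → DZ → IE → BH → LI → TF → UD → UL → VC → OT → XB → XY → KA → XS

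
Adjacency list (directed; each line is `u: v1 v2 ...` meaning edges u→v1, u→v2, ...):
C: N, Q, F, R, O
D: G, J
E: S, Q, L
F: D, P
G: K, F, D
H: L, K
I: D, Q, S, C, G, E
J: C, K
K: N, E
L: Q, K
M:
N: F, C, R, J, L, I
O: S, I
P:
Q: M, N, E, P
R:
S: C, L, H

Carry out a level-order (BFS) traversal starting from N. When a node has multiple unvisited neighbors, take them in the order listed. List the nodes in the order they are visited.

N -> F -> C -> R -> J -> L -> I -> D -> P -> Q -> O -> K -> S -> G -> E -> M -> H

Visit N; enqueue F, C, R, J, L, I → queue [F, C, R, J, L, I]
Visit F; enqueue D, P → queue [C, R, J, L, I, D, P]
Visit C; enqueue Q, O → queue [R, J, L, I, D, P, Q, O]
Visit R → queue [J, L, I, D, P, Q, O]
Visit J; enqueue K → queue [L, I, D, P, Q, O, K]
Visit L → queue [I, D, P, Q, O, K]
Visit I; enqueue S, G, E → queue [D, P, Q, O, K, S, G, E]
Visit D → queue [P, Q, O, K, S, G, E]
Visit P → queue [Q, O, K, S, G, E]
Visit Q; enqueue M → queue [O, K, S, G, E, M]
Visit O → queue [K, S, G, E, M]
Visit K → queue [S, G, E, M]
Visit S; enqueue H → queue [G, E, M, H]
Visit G → queue [E, M, H]
Visit E → queue [M, H]
Visit M → queue [H]
Visit H → queue []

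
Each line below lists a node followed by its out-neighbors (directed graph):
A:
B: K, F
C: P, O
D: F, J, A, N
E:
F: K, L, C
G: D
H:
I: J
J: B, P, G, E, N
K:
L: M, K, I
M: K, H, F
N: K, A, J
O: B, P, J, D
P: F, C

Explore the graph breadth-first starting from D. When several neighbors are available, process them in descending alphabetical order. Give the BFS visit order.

Visit D; enqueue N, J, F, A → queue [N, J, F, A]
Visit N; enqueue K → queue [J, F, A, K]
Visit J; enqueue P, G, E, B → queue [F, A, K, P, G, E, B]
Visit F; enqueue L, C → queue [A, K, P, G, E, B, L, C]
Visit A → queue [K, P, G, E, B, L, C]
Visit K → queue [P, G, E, B, L, C]
Visit P → queue [G, E, B, L, C]
Visit G → queue [E, B, L, C]
Visit E → queue [B, L, C]
Visit B → queue [L, C]
Visit L; enqueue M, I → queue [C, M, I]
Visit C; enqueue O → queue [M, I, O]
Visit M; enqueue H → queue [I, O, H]
Visit I → queue [O, H]
Visit O → queue [H]
Visit H → queue []

D, N, J, F, A, K, P, G, E, B, L, C, M, I, O, H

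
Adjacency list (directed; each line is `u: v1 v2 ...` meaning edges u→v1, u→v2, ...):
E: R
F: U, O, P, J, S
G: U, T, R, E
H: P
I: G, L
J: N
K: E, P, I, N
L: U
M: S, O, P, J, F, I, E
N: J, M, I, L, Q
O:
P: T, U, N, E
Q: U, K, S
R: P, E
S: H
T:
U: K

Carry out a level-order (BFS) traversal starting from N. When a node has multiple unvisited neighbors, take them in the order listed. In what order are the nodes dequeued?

Visit N; enqueue J, M, I, L, Q → queue [J, M, I, L, Q]
Visit J → queue [M, I, L, Q]
Visit M; enqueue S, O, P, F, E → queue [I, L, Q, S, O, P, F, E]
Visit I; enqueue G → queue [L, Q, S, O, P, F, E, G]
Visit L; enqueue U → queue [Q, S, O, P, F, E, G, U]
Visit Q; enqueue K → queue [S, O, P, F, E, G, U, K]
Visit S; enqueue H → queue [O, P, F, E, G, U, K, H]
Visit O → queue [P, F, E, G, U, K, H]
Visit P; enqueue T → queue [F, E, G, U, K, H, T]
Visit F → queue [E, G, U, K, H, T]
Visit E; enqueue R → queue [G, U, K, H, T, R]
Visit G → queue [U, K, H, T, R]
Visit U → queue [K, H, T, R]
Visit K → queue [H, T, R]
Visit H → queue [T, R]
Visit T → queue [R]
Visit R → queue []

N, J, M, I, L, Q, S, O, P, F, E, G, U, K, H, T, R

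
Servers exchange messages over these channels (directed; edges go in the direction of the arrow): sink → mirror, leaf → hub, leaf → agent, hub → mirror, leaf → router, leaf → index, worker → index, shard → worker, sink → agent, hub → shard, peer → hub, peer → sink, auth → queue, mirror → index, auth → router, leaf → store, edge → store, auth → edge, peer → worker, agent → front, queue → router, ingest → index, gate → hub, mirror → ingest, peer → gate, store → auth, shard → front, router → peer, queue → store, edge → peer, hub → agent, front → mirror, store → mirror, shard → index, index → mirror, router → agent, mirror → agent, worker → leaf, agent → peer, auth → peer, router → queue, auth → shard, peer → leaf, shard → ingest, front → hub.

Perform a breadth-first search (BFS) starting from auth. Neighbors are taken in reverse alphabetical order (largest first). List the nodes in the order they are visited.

auth → shard → router → queue → peer → edge → worker → ingest → index → front → agent → store → sink → leaf → hub → gate → mirror

Visit auth; enqueue shard, router, queue, peer, edge → queue [shard, router, queue, peer, edge]
Visit shard; enqueue worker, ingest, index, front → queue [router, queue, peer, edge, worker, ingest, index, front]
Visit router; enqueue agent → queue [queue, peer, edge, worker, ingest, index, front, agent]
Visit queue; enqueue store → queue [peer, edge, worker, ingest, index, front, agent, store]
Visit peer; enqueue sink, leaf, hub, gate → queue [edge, worker, ingest, index, front, agent, store, sink, leaf, hub, gate]
Visit edge → queue [worker, ingest, index, front, agent, store, sink, leaf, hub, gate]
Visit worker → queue [ingest, index, front, agent, store, sink, leaf, hub, gate]
Visit ingest → queue [index, front, agent, store, sink, leaf, hub, gate]
Visit index; enqueue mirror → queue [front, agent, store, sink, leaf, hub, gate, mirror]
Visit front → queue [agent, store, sink, leaf, hub, gate, mirror]
Visit agent → queue [store, sink, leaf, hub, gate, mirror]
Visit store → queue [sink, leaf, hub, gate, mirror]
Visit sink → queue [leaf, hub, gate, mirror]
Visit leaf → queue [hub, gate, mirror]
Visit hub → queue [gate, mirror]
Visit gate → queue [mirror]
Visit mirror → queue []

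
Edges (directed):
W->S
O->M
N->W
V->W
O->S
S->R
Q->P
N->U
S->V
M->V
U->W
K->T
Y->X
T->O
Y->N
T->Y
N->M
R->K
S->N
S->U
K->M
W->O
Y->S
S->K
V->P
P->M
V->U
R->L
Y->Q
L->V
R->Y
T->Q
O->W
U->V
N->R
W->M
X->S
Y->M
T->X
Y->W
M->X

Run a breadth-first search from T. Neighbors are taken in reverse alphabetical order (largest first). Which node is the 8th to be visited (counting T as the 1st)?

N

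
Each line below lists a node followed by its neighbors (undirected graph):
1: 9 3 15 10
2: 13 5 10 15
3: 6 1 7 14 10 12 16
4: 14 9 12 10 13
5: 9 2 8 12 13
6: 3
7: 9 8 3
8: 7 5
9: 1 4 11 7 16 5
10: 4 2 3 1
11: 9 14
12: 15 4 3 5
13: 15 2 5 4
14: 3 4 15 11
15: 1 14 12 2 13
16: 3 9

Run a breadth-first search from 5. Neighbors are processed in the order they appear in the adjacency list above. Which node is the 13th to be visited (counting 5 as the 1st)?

15

Visit 5; enqueue 9, 2, 8, 12, 13 → queue [9, 2, 8, 12, 13]
Visit 9; enqueue 1, 4, 11, 7, 16 → queue [2, 8, 12, 13, 1, 4, 11, 7, 16]
Visit 2; enqueue 10, 15 → queue [8, 12, 13, 1, 4, 11, 7, 16, 10, 15]
Visit 8 → queue [12, 13, 1, 4, 11, 7, 16, 10, 15]
Visit 12; enqueue 3 → queue [13, 1, 4, 11, 7, 16, 10, 15, 3]
Visit 13 → queue [1, 4, 11, 7, 16, 10, 15, 3]
Visit 1 → queue [4, 11, 7, 16, 10, 15, 3]
Visit 4; enqueue 14 → queue [11, 7, 16, 10, 15, 3, 14]
Visit 11 → queue [7, 16, 10, 15, 3, 14]
Visit 7 → queue [16, 10, 15, 3, 14]
Visit 16 → queue [10, 15, 3, 14]
Visit 10 → queue [15, 3, 14]
Visit 15 → queue [3, 14]
Visit 3; enqueue 6 → queue [14, 6]
Visit 14 → queue [6]
Visit 6 → queue []

Visit order: 5, 9, 2, 8, 12, 13, 1, 4, 11, 7, 16, 10, 15, 3, 14, 6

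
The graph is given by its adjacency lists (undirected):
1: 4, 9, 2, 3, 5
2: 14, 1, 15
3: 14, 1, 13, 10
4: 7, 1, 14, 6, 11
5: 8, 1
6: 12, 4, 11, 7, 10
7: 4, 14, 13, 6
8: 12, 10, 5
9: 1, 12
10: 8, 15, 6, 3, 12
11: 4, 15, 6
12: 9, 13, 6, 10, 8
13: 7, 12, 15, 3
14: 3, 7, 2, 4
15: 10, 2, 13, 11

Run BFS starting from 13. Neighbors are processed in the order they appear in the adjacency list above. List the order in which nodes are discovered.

Visit 13; enqueue 7, 12, 15, 3 → queue [7, 12, 15, 3]
Visit 7; enqueue 4, 14, 6 → queue [12, 15, 3, 4, 14, 6]
Visit 12; enqueue 9, 10, 8 → queue [15, 3, 4, 14, 6, 9, 10, 8]
Visit 15; enqueue 2, 11 → queue [3, 4, 14, 6, 9, 10, 8, 2, 11]
Visit 3; enqueue 1 → queue [4, 14, 6, 9, 10, 8, 2, 11, 1]
Visit 4 → queue [14, 6, 9, 10, 8, 2, 11, 1]
Visit 14 → queue [6, 9, 10, 8, 2, 11, 1]
Visit 6 → queue [9, 10, 8, 2, 11, 1]
Visit 9 → queue [10, 8, 2, 11, 1]
Visit 10 → queue [8, 2, 11, 1]
Visit 8; enqueue 5 → queue [2, 11, 1, 5]
Visit 2 → queue [11, 1, 5]
Visit 11 → queue [1, 5]
Visit 1 → queue [5]
Visit 5 → queue []

13, 7, 12, 15, 3, 4, 14, 6, 9, 10, 8, 2, 11, 1, 5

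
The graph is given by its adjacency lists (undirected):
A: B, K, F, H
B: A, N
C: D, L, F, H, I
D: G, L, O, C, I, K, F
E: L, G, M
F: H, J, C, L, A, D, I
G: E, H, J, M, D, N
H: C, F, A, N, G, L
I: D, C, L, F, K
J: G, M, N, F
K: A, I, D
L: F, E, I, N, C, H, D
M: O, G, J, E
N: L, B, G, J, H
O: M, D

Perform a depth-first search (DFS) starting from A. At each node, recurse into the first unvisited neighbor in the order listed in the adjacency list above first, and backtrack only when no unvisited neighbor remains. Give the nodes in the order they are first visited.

Visit A
A → B
B → N
N → L
L → F
F → H
H → C
C → D
D → G
G → E
E → M
M → O
M → J
D → I
I → K

A, B, N, L, F, H, C, D, G, E, M, O, J, I, K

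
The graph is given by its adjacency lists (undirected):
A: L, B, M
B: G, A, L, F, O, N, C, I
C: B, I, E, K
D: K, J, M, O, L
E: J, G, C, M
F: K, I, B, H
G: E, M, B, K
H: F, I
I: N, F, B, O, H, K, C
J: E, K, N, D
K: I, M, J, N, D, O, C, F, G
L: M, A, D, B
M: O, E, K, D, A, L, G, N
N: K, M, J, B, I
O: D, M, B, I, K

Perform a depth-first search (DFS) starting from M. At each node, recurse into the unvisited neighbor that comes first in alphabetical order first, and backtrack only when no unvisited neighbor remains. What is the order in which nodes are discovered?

M, A, B, C, E, G, K, D, J, N, I, F, H, O, L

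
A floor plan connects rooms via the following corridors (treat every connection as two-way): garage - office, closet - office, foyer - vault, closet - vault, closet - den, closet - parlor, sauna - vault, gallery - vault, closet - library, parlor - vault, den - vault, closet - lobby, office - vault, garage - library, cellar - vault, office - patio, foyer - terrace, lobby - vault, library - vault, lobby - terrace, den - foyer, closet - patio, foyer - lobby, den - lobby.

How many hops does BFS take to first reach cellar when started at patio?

3

Level 0: patio
Level 1: closet, office
Level 2: den, garage, library, lobby, parlor, vault
Level 3: cellar, foyer, gallery, sauna, terrace
cellar first appears at level 3.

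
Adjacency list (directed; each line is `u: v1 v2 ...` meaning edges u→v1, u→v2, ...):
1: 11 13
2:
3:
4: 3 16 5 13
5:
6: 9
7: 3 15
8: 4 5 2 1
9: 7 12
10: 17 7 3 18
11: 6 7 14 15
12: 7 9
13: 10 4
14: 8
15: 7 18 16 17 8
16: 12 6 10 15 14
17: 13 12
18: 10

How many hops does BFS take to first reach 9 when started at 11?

2

Level 0: 11
Level 1: 6, 7, 14, 15
Level 2: 3, 8, 9, 16, 17, 18
Level 3: 1, 2, 4, 5, 10, 12, 13
9 first appears at level 2.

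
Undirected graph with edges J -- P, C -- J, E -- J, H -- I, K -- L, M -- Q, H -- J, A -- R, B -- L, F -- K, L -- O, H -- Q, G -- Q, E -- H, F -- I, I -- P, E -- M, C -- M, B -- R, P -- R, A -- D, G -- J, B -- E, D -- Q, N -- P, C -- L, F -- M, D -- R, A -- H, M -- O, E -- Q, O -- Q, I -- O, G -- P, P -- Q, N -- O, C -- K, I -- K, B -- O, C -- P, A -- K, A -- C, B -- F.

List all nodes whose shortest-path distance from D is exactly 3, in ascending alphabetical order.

F, I, J, L, N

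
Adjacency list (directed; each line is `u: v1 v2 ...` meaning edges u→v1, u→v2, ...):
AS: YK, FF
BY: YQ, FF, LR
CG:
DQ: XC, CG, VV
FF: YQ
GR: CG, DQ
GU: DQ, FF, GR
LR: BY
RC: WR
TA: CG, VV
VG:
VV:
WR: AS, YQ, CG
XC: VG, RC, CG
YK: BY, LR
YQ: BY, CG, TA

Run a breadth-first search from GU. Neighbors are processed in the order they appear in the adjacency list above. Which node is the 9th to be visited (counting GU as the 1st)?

VG

Visit GU; enqueue DQ, FF, GR → queue [DQ, FF, GR]
Visit DQ; enqueue XC, CG, VV → queue [FF, GR, XC, CG, VV]
Visit FF; enqueue YQ → queue [GR, XC, CG, VV, YQ]
Visit GR → queue [XC, CG, VV, YQ]
Visit XC; enqueue VG, RC → queue [CG, VV, YQ, VG, RC]
Visit CG → queue [VV, YQ, VG, RC]
Visit VV → queue [YQ, VG, RC]
Visit YQ; enqueue BY, TA → queue [VG, RC, BY, TA]
Visit VG → queue [RC, BY, TA]
Visit RC; enqueue WR → queue [BY, TA, WR]
Visit BY; enqueue LR → queue [TA, WR, LR]
Visit TA → queue [WR, LR]
Visit WR; enqueue AS → queue [LR, AS]
Visit LR → queue [AS]
Visit AS; enqueue YK → queue [YK]
Visit YK → queue []

Visit order: GU, DQ, FF, GR, XC, CG, VV, YQ, VG, RC, BY, TA, WR, LR, AS, YK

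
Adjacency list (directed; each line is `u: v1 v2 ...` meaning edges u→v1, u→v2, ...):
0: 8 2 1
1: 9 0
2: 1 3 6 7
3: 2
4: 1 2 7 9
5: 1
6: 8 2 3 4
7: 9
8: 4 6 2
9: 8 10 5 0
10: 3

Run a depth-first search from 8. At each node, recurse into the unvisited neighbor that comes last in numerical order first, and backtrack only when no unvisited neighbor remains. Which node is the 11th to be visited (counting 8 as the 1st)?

Visit 8
8 → 6
6 → 4
4 → 9
9 → 10
10 → 3
3 → 2
2 → 7
2 → 1
1 → 0
9 → 5

Visit order: 8, 6, 4, 9, 10, 3, 2, 7, 1, 0, 5

5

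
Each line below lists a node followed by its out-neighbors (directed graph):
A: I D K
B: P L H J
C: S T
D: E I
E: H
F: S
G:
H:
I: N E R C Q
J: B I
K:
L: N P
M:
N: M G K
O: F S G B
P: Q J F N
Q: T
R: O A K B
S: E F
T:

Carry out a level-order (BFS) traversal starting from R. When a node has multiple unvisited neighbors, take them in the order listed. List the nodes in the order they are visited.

Visit R; enqueue O, A, K, B → queue [O, A, K, B]
Visit O; enqueue F, S, G → queue [A, K, B, F, S, G]
Visit A; enqueue I, D → queue [K, B, F, S, G, I, D]
Visit K → queue [B, F, S, G, I, D]
Visit B; enqueue P, L, H, J → queue [F, S, G, I, D, P, L, H, J]
Visit F → queue [S, G, I, D, P, L, H, J]
Visit S; enqueue E → queue [G, I, D, P, L, H, J, E]
Visit G → queue [I, D, P, L, H, J, E]
Visit I; enqueue N, C, Q → queue [D, P, L, H, J, E, N, C, Q]
Visit D → queue [P, L, H, J, E, N, C, Q]
Visit P → queue [L, H, J, E, N, C, Q]
Visit L → queue [H, J, E, N, C, Q]
Visit H → queue [J, E, N, C, Q]
Visit J → queue [E, N, C, Q]
Visit E → queue [N, C, Q]
Visit N; enqueue M → queue [C, Q, M]
Visit C; enqueue T → queue [Q, M, T]
Visit Q → queue [M, T]
Visit M → queue [T]
Visit T → queue []

R O A K B F S G I D P L H J E N C Q M T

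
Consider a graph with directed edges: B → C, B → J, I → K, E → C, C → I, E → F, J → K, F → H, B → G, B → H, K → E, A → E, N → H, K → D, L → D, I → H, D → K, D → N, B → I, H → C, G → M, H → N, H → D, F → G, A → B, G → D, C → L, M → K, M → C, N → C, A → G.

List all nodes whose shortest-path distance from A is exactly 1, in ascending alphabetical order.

Level 0: A
Level 1: B, E, G
Level 2: C, D, F, H, I, J, M
Level 3: K, L, N

B, E, G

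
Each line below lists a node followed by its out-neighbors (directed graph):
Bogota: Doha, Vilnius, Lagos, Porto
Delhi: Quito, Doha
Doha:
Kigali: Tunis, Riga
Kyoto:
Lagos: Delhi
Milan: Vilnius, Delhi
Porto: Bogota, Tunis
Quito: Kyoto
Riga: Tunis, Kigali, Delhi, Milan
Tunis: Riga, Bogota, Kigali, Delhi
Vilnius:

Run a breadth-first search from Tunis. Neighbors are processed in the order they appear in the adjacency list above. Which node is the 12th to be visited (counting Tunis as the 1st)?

Kyoto

Visit Tunis; enqueue Riga, Bogota, Kigali, Delhi → queue [Riga, Bogota, Kigali, Delhi]
Visit Riga; enqueue Milan → queue [Bogota, Kigali, Delhi, Milan]
Visit Bogota; enqueue Doha, Vilnius, Lagos, Porto → queue [Kigali, Delhi, Milan, Doha, Vilnius, Lagos, Porto]
Visit Kigali → queue [Delhi, Milan, Doha, Vilnius, Lagos, Porto]
Visit Delhi; enqueue Quito → queue [Milan, Doha, Vilnius, Lagos, Porto, Quito]
Visit Milan → queue [Doha, Vilnius, Lagos, Porto, Quito]
Visit Doha → queue [Vilnius, Lagos, Porto, Quito]
Visit Vilnius → queue [Lagos, Porto, Quito]
Visit Lagos → queue [Porto, Quito]
Visit Porto → queue [Quito]
Visit Quito; enqueue Kyoto → queue [Kyoto]
Visit Kyoto → queue []

Visit order: Tunis, Riga, Bogota, Kigali, Delhi, Milan, Doha, Vilnius, Lagos, Porto, Quito, Kyoto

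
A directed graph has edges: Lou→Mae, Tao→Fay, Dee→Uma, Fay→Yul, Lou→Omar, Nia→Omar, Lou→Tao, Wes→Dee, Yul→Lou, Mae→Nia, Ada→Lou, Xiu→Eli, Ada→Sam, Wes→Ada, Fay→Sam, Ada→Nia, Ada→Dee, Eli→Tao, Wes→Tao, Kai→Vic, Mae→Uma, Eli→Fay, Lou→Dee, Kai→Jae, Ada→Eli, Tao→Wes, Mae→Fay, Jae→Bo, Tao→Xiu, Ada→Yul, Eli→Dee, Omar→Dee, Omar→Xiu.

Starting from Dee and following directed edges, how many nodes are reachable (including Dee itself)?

BFS from Dee visits: Dee, Uma
Reachable nodes: 2 of 18 total.

2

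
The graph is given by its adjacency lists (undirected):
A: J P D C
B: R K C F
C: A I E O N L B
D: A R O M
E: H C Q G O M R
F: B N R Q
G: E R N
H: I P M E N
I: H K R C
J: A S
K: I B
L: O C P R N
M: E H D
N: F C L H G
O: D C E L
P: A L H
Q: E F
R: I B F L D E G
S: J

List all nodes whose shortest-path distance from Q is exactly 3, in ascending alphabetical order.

A, D, I, K, L, P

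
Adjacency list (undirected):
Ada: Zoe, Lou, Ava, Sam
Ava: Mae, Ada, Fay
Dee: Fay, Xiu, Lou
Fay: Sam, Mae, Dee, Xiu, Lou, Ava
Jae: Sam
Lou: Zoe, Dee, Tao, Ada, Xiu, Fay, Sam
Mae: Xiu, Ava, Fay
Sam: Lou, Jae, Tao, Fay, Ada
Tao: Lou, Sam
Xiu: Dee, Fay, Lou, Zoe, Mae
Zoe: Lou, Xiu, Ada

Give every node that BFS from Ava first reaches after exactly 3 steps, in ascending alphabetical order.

Jae, Tao

Level 0: Ava
Level 1: Ada, Fay, Mae
Level 2: Dee, Lou, Sam, Xiu, Zoe
Level 3: Jae, Tao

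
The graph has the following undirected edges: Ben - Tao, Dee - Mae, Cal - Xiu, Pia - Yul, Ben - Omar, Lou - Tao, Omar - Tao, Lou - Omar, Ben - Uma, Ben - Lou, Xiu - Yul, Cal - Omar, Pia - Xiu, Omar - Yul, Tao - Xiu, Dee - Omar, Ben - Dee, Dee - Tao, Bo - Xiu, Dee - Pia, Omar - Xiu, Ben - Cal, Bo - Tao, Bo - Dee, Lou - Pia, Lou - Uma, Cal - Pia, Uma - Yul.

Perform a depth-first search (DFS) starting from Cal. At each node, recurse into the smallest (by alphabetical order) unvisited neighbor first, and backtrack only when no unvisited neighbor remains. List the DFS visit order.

Visit Cal
Cal → Ben
Ben → Dee
Dee → Bo
Bo → Tao
Tao → Lou
Lou → Omar
Omar → Xiu
Xiu → Pia
Pia → Yul
Yul → Uma
Dee → Mae

Cal, Ben, Dee, Bo, Tao, Lou, Omar, Xiu, Pia, Yul, Uma, Mae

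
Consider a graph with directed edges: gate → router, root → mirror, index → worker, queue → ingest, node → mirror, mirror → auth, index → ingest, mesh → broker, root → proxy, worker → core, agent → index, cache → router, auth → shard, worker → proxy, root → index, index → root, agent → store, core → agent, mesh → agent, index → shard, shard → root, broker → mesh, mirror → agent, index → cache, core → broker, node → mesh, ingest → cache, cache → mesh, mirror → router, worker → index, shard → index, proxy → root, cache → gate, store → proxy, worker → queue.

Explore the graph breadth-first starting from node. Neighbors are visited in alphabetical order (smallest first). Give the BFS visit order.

node mesh mirror agent broker auth router index store shard cache ingest root worker proxy gate core queue

Visit node; enqueue mesh, mirror → queue [mesh, mirror]
Visit mesh; enqueue agent, broker → queue [mirror, agent, broker]
Visit mirror; enqueue auth, router → queue [agent, broker, auth, router]
Visit agent; enqueue index, store → queue [broker, auth, router, index, store]
Visit broker → queue [auth, router, index, store]
Visit auth; enqueue shard → queue [router, index, store, shard]
Visit router → queue [index, store, shard]
Visit index; enqueue cache, ingest, root, worker → queue [store, shard, cache, ingest, root, worker]
Visit store; enqueue proxy → queue [shard, cache, ingest, root, worker, proxy]
Visit shard → queue [cache, ingest, root, worker, proxy]
Visit cache; enqueue gate → queue [ingest, root, worker, proxy, gate]
Visit ingest → queue [root, worker, proxy, gate]
Visit root → queue [worker, proxy, gate]
Visit worker; enqueue core, queue → queue [proxy, gate, core, queue]
Visit proxy → queue [gate, core, queue]
Visit gate → queue [core, queue]
Visit core → queue [queue]
Visit queue → queue []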